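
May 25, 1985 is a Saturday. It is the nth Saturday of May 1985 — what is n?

4th

Day 25 falls in week ⌈25/7⌉ of the month.
Days 1–7 hold the 1st Saturday, 8–14 the 2nd, 15–21 the 3rd, 22–28 the 4th, 29–31 the 5th.
25 is in the range for the 4th.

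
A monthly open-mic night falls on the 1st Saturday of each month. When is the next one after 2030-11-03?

November 2030 starts on a Friday, so its 1st Saturday is 2030-11-02 (1 day in).
That is not after 2030-11-03, so look at December 2030.
December 2030 starts on a Sunday, so its 1st Saturday is 2030-12-07 (6 days in).

2030-12-07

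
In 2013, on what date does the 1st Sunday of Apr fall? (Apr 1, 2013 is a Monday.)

Apr 7, 2013

Apr 2013 begins on a Monday, so the first Sunday is Apr 7 (6 days later).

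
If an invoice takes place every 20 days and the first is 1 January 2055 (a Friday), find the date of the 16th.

The 16th occurrence is 15 intervals after the first: 15 × 20 = 300 days after 1 January 2055.
January has 31 days — 30 days to the end of January leaves 270.
February has 28 days (242 left).
March has 31 days (211 left).
April has 30 days (181 left).
May has 31 days (150 left).
June has 30 days (120 left).
July has 31 days (89 left).
August has 31 days (58 left).
September has 30 days (28 left).
28 days into October → 28 October 2055.

28 October 2055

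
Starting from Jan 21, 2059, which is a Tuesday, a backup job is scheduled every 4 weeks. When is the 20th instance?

Jul 6, 2060

The 20th occurrence is 19 intervals after the first: 19 × 28 = 532 days after Jan 21, 2059.
Jan has 31 days — 10 days to the end of Jan leaves 522.
From end of Jan to end of 2059 is 334 days (188 left).
Jan has 31 days (157 left).
Feb has 29 days (128 left).
Mar has 31 days (97 left).
Apr has 30 days (67 left).
May has 31 days (36 left).
Jun has 30 days (6 left).
6 days into Jul → Jul 6, 2060.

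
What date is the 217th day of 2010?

2010-08-05

January has 31 days (217 − 31 = 186 remain).
February has 28 days (186 − 28 = 158 remain).
March has 31 days (158 − 31 = 127 remain).
April has 30 days (127 − 30 = 97 remain).
May has 31 days (97 − 31 = 66 remain).
June has 30 days (66 − 30 = 36 remain).
July has 31 days (36 − 31 = 5 remain).
5 into August → August 5.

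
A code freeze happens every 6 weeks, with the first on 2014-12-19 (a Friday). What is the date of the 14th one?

2016-06-17

The 14th occurrence is 13 intervals after the first: 13 × 42 = 546 days after 2014-12-19.
December has 31 days — 12 days to the end of December leaves 534.
2015 has 365 days (169 left).
January has 31 days (138 left).
February has 29 days (109 left).
March has 31 days (78 left).
April has 30 days (48 left).
May has 31 days (17 left).
17 days into June → 2016-06-17.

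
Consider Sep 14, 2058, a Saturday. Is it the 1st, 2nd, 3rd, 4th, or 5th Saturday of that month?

2nd

Day 14 falls in week ⌈14/7⌉ of the month.
Days 1–7 hold the 1st Saturday, 8–14 the 2nd, 15–21 the 3rd, 22–28 the 4th, 29–31 the 5th.
14 is in the range for the 2nd.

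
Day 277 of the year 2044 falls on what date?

2044-10-03

January has 31 days (277 − 31 = 246 remain).
February has 29 days (246 − 29 = 217 remain).
March has 31 days (217 − 31 = 186 remain).
April has 30 days (186 − 30 = 156 remain).
May has 31 days (156 − 31 = 125 remain).
June has 30 days (125 − 30 = 95 remain).
July has 31 days (95 − 31 = 64 remain).
August has 31 days (64 − 31 = 33 remain).
September has 30 days (33 − 30 = 3 remain).
3 into October → October 3.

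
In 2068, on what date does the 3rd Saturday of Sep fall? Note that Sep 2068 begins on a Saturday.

Sep 2068 begins on a Saturday, so the first Saturday is Sep 1.
The 3rd Saturday is 2 weeks later: 1 + 14 = 15.

Sep 15, 2068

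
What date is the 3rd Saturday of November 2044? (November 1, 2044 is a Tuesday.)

November 2044 begins on a Tuesday, so the first Saturday is November 5 (4 days later).
The 3rd Saturday is 2 weeks later: 5 + 14 = 19.

2044-11-19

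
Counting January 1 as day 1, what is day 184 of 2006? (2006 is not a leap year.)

3 July 2006

January has 31 days (184 − 31 = 153 remain).
February has 28 days (153 − 28 = 125 remain).
March has 31 days (125 − 31 = 94 remain).
April has 30 days (94 − 30 = 64 remain).
May has 31 days (64 − 31 = 33 remain).
June has 30 days (33 − 30 = 3 remain).
3 into July → July 3.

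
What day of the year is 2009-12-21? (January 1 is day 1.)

355

Days in months before December: 31 + 28 + 31 + 30 + 31 + 30 + 31 + 31 + 30 + 31 + 30 = 334.
Plus 21 days into December → day 355.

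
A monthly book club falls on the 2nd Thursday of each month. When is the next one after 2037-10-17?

October 2037 starts on a Thursday; its first Thursday is the 1st, so the 2nd Thursday is the 8th — 2037-10-08.
That is not after 2037-10-17, so look at November 2037.
November 2037 starts on a Sunday; its first Thursday is the 5th, so the 2nd Thursday is the 12th — 2037-11-12.

2037-11-12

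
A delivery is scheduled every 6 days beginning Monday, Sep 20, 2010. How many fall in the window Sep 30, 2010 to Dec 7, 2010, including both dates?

Occurrences land 6·i days after Sep 20, 2010 for i = 0, 1, 2, …
Sep 30, 2010 is 10 days after the start; 10 ÷ 6 = 1 remainder 4; since the remainder is 4, round up to i = 2. First occurrence in the window: #3 on Oct 2, 2010 (2×6 = 12 days in).
Dec 7, 2010 is 78 days after the start; 78 ÷ 6 = 13 remainder 0. Last occurrence in the window: #14 on Dec 7, 2010.
Occurrences #3 through #14: 12 in total.

12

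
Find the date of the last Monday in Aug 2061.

Aug 29, 2061

Aug 2061 begins on a Monday, so the first Monday is Aug 1.
Aug 2061 has 31 days. Adding weeks: 1, 8, 15, 22, 29 — the last one ≤ 31 is the 29th.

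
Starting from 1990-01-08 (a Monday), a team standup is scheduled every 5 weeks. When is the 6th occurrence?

The 6th occurrence is 5 intervals after the first: 5 × 35 = 175 days after 1990-01-08.
January has 31 days — 23 days to the end of January leaves 152.
February has 28 days (124 left).
March has 31 days (93 left).
April has 30 days (63 left).
May has 31 days (32 left).
June has 30 days (2 left).
2 days into July → 1990-07-02.

1990-07-02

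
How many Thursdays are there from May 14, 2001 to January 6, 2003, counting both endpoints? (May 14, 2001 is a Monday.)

May 14, 2001 is a Monday; the first Thursday on or after it is May 17, 2001 (3 days later).
From May 17, 2001 to January 6, 2003: 228 + 365 + 6 = 599 days (rest of 2001, 2002, to January 6, 2003 in 2003).
599 ÷ 7 = 85 full weeks with remainder 4, so 85 more Thursdays after the first → 86.

86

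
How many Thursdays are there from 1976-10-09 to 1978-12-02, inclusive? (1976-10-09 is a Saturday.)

112

1976-10-09 is a Saturday; the first Thursday on or after it is 1976-10-14 (5 days later).
From 1976-10-14 to 1978-12-02: 78 + 365 + 336 = 779 days (rest of 1976, 1977, to 1978-12-02 in 1978).
779 ÷ 7 = 111 full weeks with remainder 2, so 111 more Thursdays after the first → 112.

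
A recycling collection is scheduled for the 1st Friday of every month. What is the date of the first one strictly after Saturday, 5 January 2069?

1 February 2069

January 2069 starts on a Tuesday, so its 1st Friday is 4 January 2069 (3 days in).
That is not after 5 January 2069, so look at February 2069.
February 2069 starts on a Friday, so its 1st Friday is 1 February 2069.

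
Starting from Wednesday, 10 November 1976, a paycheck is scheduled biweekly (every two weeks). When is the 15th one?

The 15th occurrence is 14 intervals after the first: 14 × 14 = 196 days after 10 November 1976.
November has 30 days — 20 days to the end of November leaves 176.
December has 31 days (145 left).
January has 31 days (114 left).
February has 28 days (86 left).
March has 31 days (55 left).
April has 30 days (25 left).
25 days into May → 25 May 1977.

25 May 1977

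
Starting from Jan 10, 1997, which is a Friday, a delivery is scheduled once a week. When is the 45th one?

Nov 14, 1997

The 45th occurrence is 44 intervals after the first: 44 × 7 = 308 days after Jan 10, 1997.
Jan has 31 days — 21 days to the end of Jan leaves 287.
Feb has 28 days (259 left).
Mar has 31 days (228 left).
Apr has 30 days (198 left).
May has 31 days (167 left).
Jun has 30 days (137 left).
Jul has 31 days (106 left).
Aug has 31 days (75 left).
Sep has 30 days (45 left).
Oct has 31 days (14 left).
14 days into Nov → Nov 14, 1997.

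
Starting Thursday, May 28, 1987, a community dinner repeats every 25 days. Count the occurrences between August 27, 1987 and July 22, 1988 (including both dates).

Occurrences land 25·i days after May 28, 1987 for i = 0, 1, 2, …
August 27, 1987 is 91 days after the start; 91 ÷ 25 = 3 remainder 16; since the remainder is 16, round up to i = 4. First occurrence in the window: #5 on September 5, 1987 (4×25 = 100 days in).
July 22, 1988 is 421 days after the start; 421 ÷ 25 = 16 remainder 21. Last occurrence in the window: #17 on July 1, 1988.
Occurrences #5 through #17: 13 in total.

13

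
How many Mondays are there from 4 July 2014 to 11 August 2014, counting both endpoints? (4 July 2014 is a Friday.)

4 July 2014 is a Friday; the first Monday on or after it is 7 July 2014 (3 days later).
From 7 July 2014 to 11 August 2014: 24 + 11 = 35 days (rest of July, August).
35 ÷ 7 = 5 full weeks with remainder 0, so 5 more Mondays after the first → 6.

6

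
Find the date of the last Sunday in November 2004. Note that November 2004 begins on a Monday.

November 2004 begins on a Monday, so the first Sunday is November 7 (6 days later).
November 2004 has 30 days. Adding weeks: 7, 14, 21, 28 — the last one ≤ 30 is the 28th.

2004-11-28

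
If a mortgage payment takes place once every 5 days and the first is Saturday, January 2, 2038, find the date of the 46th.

August 15, 2038

The 46th occurrence is 45 intervals after the first: 45 × 5 = 225 days after January 2, 2038.
January has 31 days — 29 days to the end of January leaves 196.
February has 28 days (168 left).
March has 31 days (137 left).
April has 30 days (107 left).
May has 31 days (76 left).
June has 30 days (46 left).
July has 31 days (15 left).
15 days into August → August 15, 2038.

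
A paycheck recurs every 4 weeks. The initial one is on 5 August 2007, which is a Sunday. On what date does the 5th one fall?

The 5th occurrence is 4 intervals after the first: 4 × 28 = 112 days after 5 August 2007.
August has 31 days — 26 days to the end of August leaves 86.
September has 30 days (56 left).
October has 31 days (25 left).
25 days into November → 25 November 2007.

25 November 2007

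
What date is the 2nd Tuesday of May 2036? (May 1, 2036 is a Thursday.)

2036-05-13

May 2036 begins on a Thursday, so the first Tuesday is May 6 (5 days later).
The 2nd Tuesday is 1 weeks later: 6 + 7 = 13.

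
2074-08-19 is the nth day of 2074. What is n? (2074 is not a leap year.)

Days in months before August: 31 + 28 + 31 + 30 + 31 + 30 + 31 = 212.
Plus 19 days into August → day 231.

231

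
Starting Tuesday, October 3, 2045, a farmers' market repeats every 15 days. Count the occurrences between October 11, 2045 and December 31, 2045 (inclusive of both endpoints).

Occurrences land 15·i days after October 3, 2045 for i = 0, 1, 2, …
October 11, 2045 is 8 days after the start; 8 ÷ 15 = 0 remainder 8; since the remainder is 8, round up to i = 1. First occurrence in the window: #2 on October 18, 2045 (1×15 = 15 days in).
December 31, 2045 is 89 days after the start; 89 ÷ 15 = 5 remainder 14. Last occurrence in the window: #6 on December 17, 2045.
Occurrences #2 through #6: 5 in total.

5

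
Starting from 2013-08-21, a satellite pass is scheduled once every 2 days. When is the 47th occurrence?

2013-11-21

The 47th occurrence is 46 intervals after the first: 46 × 2 = 92 days after 2013-08-21.
August has 31 days — 10 days to the end of August leaves 82.
September has 30 days (52 left).
October has 31 days (21 left).
21 days into November → 2013-11-21.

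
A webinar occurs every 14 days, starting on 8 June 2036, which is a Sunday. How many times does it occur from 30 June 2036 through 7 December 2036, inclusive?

12

Occurrences land 14·i days after 8 June 2036 for i = 0, 1, 2, …
30 June 2036 is 22 days after the start; 22 ÷ 14 = 1 remainder 8; since the remainder is 8, round up to i = 2. First occurrence in the window: #3 on 6 July 2036 (2×14 = 28 days in).
7 December 2036 is 182 days after the start; 182 ÷ 14 = 13 remainder 0. Last occurrence in the window: #14 on 7 December 2036.
Occurrences #3 through #14: 12 in total.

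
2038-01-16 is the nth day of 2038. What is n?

Plus 16 days into January → day 16.

16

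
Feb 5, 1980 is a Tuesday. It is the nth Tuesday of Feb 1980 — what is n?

1st

Day 5 falls in week ⌈5/7⌉ of the month.
Days 1–7 hold the 1st Tuesday, 8–14 the 2nd, 15–21 the 3rd, 22–28 the 4th, 29–31 the 5th.
5 is in the range for the 1st.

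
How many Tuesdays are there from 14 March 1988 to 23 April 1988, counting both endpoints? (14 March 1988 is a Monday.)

14 March 1988 is a Monday; the first Tuesday on or after it is 15 March 1988 (1 day later).
From 15 March 1988 to 23 April 1988: 16 + 23 = 39 days (rest of March, April).
39 ÷ 7 = 5 full weeks with remainder 4, so 5 more Tuesdays after the first → 6.

6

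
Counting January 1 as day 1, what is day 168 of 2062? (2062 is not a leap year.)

2062-06-17

January has 31 days (168 − 31 = 137 remain).
February has 28 days (137 − 28 = 109 remain).
March has 31 days (109 − 31 = 78 remain).
April has 30 days (78 − 30 = 48 remain).
May has 31 days (48 − 31 = 17 remain).
17 into June → June 17.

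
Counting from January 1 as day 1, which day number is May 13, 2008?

Days in months before May: 31 + 29 + 31 + 30 = 121.
Plus 13 days into May → day 134.

134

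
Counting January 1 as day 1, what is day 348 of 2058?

January has 31 days (348 − 31 = 317 remain).
February has 28 days (317 − 28 = 289 remain).
March has 31 days (289 − 31 = 258 remain).
April has 30 days (258 − 30 = 228 remain).
May has 31 days (228 − 31 = 197 remain).
June has 30 days (197 − 30 = 167 remain).
July has 31 days (167 − 31 = 136 remain).
August has 31 days (136 − 31 = 105 remain).
September has 30 days (105 − 30 = 75 remain).
October has 31 days (75 − 31 = 44 remain).
November has 30 days (44 − 30 = 14 remain).
14 into December → December 14.

December 14, 2058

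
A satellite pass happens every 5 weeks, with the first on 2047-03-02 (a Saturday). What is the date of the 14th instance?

2048-05-30

The 14th occurrence is 13 intervals after the first: 13 × 35 = 455 days after 2047-03-02.
March has 31 days — 29 days to the end of March leaves 426.
From end of March to end of 2047 is 275 days (151 left).
January has 31 days (120 left).
February has 29 days (91 left).
March has 31 days (60 left).
April has 30 days (30 left).
30 days into May → 2048-05-30.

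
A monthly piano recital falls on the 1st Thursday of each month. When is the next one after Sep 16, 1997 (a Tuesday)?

Oct 2, 1997

Sep 1997 starts on a Monday, so its 1st Thursday is Sep 4, 1997 (3 days in).
That is not after Sep 16, 1997, so look at Oct 1997.
Oct 1997 starts on a Wednesday, so its 1st Thursday is Oct 2, 1997 (1 day in).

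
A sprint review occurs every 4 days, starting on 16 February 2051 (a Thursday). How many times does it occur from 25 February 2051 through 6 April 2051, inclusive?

10

Occurrences land 4·i days after 16 February 2051 for i = 0, 1, 2, …
25 February 2051 is 9 days after the start; 9 ÷ 4 = 2 remainder 1; since the remainder is 1, round up to i = 3. First occurrence in the window: #4 on 28 February 2051 (3×4 = 12 days in).
6 April 2051 is 49 days after the start; 49 ÷ 4 = 12 remainder 1. Last occurrence in the window: #13 on 5 April 2051.
Occurrences #4 through #13: 10 in total.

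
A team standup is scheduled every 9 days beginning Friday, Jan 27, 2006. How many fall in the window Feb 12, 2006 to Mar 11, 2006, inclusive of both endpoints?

3

Occurrences land 9·i days after Jan 27, 2006 for i = 0, 1, 2, …
Feb 12, 2006 is 16 days after the start; 16 ÷ 9 = 1 remainder 7; since the remainder is 7, round up to i = 2. First occurrence in the window: #3 on Feb 14, 2006 (2×9 = 18 days in).
Mar 11, 2006 is 43 days after the start; 43 ÷ 9 = 4 remainder 7. Last occurrence in the window: #5 on Mar 4, 2006.
Occurrences #3 through #5: 3 in total.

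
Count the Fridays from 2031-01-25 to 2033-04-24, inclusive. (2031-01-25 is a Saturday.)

2031-01-25 is a Saturday; the first Friday on or after it is 2031-01-31 (6 days later).
From 2031-01-31 to 2033-04-24: 334 + 366 + 114 = 814 days (rest of 2031, 2032, to 2033-04-24 in 2033).
814 ÷ 7 = 116 full weeks with remainder 2, so 116 more Fridays after the first → 117.

117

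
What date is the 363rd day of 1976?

Dec 28, 1976

Jan has 31 days (363 − 31 = 332 remain).
Feb has 29 days (332 − 29 = 303 remain).
Mar has 31 days (303 − 31 = 272 remain).
Apr has 30 days (272 − 30 = 242 remain).
May has 31 days (242 − 31 = 211 remain).
Jun has 30 days (211 − 30 = 181 remain).
Jul has 31 days (181 − 31 = 150 remain).
Aug has 31 days (150 − 31 = 119 remain).
Sep has 30 days (119 − 30 = 89 remain).
Oct has 31 days (89 − 31 = 58 remain).
Nov has 30 days (58 − 30 = 28 remain).
28 into Dec → Dec 28.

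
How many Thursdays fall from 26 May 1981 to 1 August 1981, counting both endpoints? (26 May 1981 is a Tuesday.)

26 May 1981 is a Tuesday; the first Thursday on or after it is 28 May 1981 (2 days later).
From 28 May 1981 to 1 August 1981: 3 + 30 + 31 + 1 = 65 days (rest of May, June, July, August).
65 ÷ 7 = 9 full weeks with remainder 2, so 9 more Thursdays after the first → 10.

10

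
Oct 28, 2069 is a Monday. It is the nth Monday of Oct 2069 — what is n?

4th

Day 28 falls in week ⌈28/7⌉ of the month.
Days 1–7 hold the 1st Monday, 8–14 the 2nd, 15–21 the 3rd, 22–28 the 4th, 29–31 the 5th.
28 is in the range for the 4th.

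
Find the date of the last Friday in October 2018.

26 October 2018

October 2018 begins on a Monday, so the first Friday is October 5 (4 days later).
October 2018 has 31 days. Adding weeks: 5, 12, 19, 26 — the last one ≤ 31 is the 26th.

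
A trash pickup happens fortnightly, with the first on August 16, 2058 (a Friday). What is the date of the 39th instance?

The 39th occurrence is 38 intervals after the first: 38 × 14 = 532 days after August 16, 2058.
August has 31 days — 15 days to the end of August leaves 517.
From end of August to end of 2058 is 122 days (395 left).
2059 has 365 days (30 left).
30 days into January → January 30, 2060.

January 30, 2060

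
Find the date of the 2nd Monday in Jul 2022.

Jul 11, 2022

The first Monday of Jul 2022 is Jul 4.
The 2nd Monday is 1 weeks later: 4 + 7 = 11.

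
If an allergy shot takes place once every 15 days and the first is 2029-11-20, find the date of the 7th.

2030-02-18

The 7th occurrence is 6 intervals after the first: 6 × 15 = 90 days after 2029-11-20.
November has 30 days — 10 days to the end of November leaves 80.
December has 31 days (49 left).
January has 31 days (18 left).
18 days into February → 2030-02-18.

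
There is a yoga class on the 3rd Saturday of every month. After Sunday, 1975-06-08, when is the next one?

June 1975 starts on a Sunday; its first Saturday is the 7th, so the 3rd Saturday is the 21st — 1975-06-21.
1975-06-21 is after 1975-06-08, so that is the next one.

1975-06-21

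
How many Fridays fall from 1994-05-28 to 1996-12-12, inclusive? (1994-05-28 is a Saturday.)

1994-05-28 is a Saturday; the first Friday on or after it is 1994-06-03 (6 days later).
From 1994-06-03 to 1996-12-12: 211 + 365 + 347 = 923 days (rest of 1994, 1995, to 1996-12-12 in 1996).
923 ÷ 7 = 131 full weeks with remainder 6, so 131 more Fridays after the first → 132.

132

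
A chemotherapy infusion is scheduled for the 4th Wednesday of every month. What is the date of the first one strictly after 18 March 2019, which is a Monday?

March 2019 starts on a Friday; its first Wednesday is the 6th, so the 4th Wednesday is the 27th — 27 March 2019.
27 March 2019 is after 18 March 2019, so that is the next one.

27 March 2019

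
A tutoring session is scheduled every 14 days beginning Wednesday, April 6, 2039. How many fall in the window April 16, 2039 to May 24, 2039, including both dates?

Occurrences land 14·i days after April 6, 2039 for i = 0, 1, 2, …
April 16, 2039 is 10 days after the start; 10 ÷ 14 = 0 remainder 10; since the remainder is 10, round up to i = 1. First occurrence in the window: #2 on April 20, 2039 (1×14 = 14 days in).
May 24, 2039 is 48 days after the start; 48 ÷ 14 = 3 remainder 6. Last occurrence in the window: #4 on May 18, 2039.
Occurrences #2 through #4: 3 in total.

3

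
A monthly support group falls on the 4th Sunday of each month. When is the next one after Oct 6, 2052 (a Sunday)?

Oct 2052 starts on a Tuesday; its first Sunday is the 6th, so the 4th Sunday is the 27th — Oct 27, 2052.
Oct 27, 2052 is after Oct 6, 2052, so that is the next one.

Oct 27, 2052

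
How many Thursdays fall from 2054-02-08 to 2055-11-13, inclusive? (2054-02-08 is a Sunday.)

2054-02-08 is a Sunday; the first Thursday on or after it is 2054-02-12 (4 days later).
From 2054-02-12 to 2055-11-13: 322 + 317 = 639 days (rest of 2054, to 2055-11-13 in 2055).
639 ÷ 7 = 91 full weeks with remainder 2, so 91 more Thursdays after the first → 92.

92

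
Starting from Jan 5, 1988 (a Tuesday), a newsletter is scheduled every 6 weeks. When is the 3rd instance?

Mar 29, 1988

The 3rd occurrence is 2 intervals after the first: 2 × 42 = 84 days after Jan 5, 1988.
Jan has 31 days — 26 days to the end of Jan leaves 58.
Feb has 29 days (29 left).
29 days into Mar → Mar 29, 1988.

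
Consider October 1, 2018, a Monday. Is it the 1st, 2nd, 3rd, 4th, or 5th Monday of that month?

Day 1 falls in week ⌈1/7⌉ of the month.
Days 1–7 hold the 1st Monday, 8–14 the 2nd, 15–21 the 3rd, 22–28 the 4th, 29–31 the 5th.
1 is in the range for the 1st.

1st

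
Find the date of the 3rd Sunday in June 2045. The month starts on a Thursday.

June 2045 begins on a Thursday, so the first Sunday is June 4 (3 days later).
The 3rd Sunday is 2 weeks later: 4 + 14 = 18.

18 June 2045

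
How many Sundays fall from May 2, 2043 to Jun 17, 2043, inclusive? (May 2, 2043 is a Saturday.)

May 2, 2043 is a Saturday; the first Sunday on or after it is May 3, 2043 (1 day later).
From May 3, 2043 to Jun 17, 2043: 28 + 17 = 45 days (rest of May, Jun).
45 ÷ 7 = 6 full weeks with remainder 3, so 6 more Sundays after the first → 7.

7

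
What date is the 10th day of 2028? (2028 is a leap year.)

10 into January → January 10.

2028-01-10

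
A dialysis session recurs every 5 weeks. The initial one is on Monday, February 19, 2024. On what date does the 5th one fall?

The 5th occurrence is 4 intervals after the first: 4 × 35 = 140 days after February 19, 2024.
February has 29 days — 10 days to the end of February leaves 130.
March has 31 days (99 left).
April has 30 days (69 left).
May has 31 days (38 left).
June has 30 days (8 left).
8 days into July → July 8, 2024.

July 8, 2024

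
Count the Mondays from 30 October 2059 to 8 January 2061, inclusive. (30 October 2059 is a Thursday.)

62

30 October 2059 is a Thursday; the first Monday on or after it is 3 November 2059 (4 days later).
From 3 November 2059 to 8 January 2061: 58 + 366 + 8 = 432 days (rest of 2059, 2060, to 8 January 2061 in 2061).
432 ÷ 7 = 61 full weeks with remainder 5, so 61 more Mondays after the first → 62.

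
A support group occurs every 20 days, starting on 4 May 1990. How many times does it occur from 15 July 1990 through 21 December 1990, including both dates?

Occurrences land 20·i days after 4 May 1990 for i = 0, 1, 2, …
15 July 1990 is 72 days after the start; 72 ÷ 20 = 3 remainder 12; since the remainder is 12, round up to i = 4. First occurrence in the window: #5 on 23 July 1990 (4×20 = 80 days in).
21 December 1990 is 231 days after the start; 231 ÷ 20 = 11 remainder 11. Last occurrence in the window: #12 on 10 December 1990.
Occurrences #5 through #12: 8 in total.

8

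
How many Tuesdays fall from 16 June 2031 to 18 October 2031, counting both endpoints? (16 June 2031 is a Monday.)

16 June 2031 is a Monday; the first Tuesday on or after it is 17 June 2031 (1 day later).
From 17 June 2031 to 18 October 2031: 13 + 31 + 31 + 30 + 18 = 123 days (rest of June, July, August, September, October).
123 ÷ 7 = 17 full weeks with remainder 4, so 17 more Tuesdays after the first → 18.

18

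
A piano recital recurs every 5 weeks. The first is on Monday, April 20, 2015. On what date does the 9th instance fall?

The 9th occurrence is 8 intervals after the first: 8 × 35 = 280 days after April 20, 2015.
April has 30 days — 10 days to the end of April leaves 270.
May has 31 days (239 left).
June has 30 days (209 left).
July has 31 days (178 left).
August has 31 days (147 left).
September has 30 days (117 left).
October has 31 days (86 left).
November has 30 days (56 left).
December has 31 days (25 left).
25 days into January → January 25, 2016.

January 25, 2016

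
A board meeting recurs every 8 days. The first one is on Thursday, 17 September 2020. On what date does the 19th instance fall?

The 19th occurrence is 18 intervals after the first: 18 × 8 = 144 days after 17 September 2020.
September has 30 days — 13 days to the end of September leaves 131.
October has 31 days (100 left).
November has 30 days (70 left).
December has 31 days (39 left).
January has 31 days (8 left).
8 days into February → 8 February 2021.

8 February 2021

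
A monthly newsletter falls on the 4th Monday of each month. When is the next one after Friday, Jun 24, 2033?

Jun 27, 2033

Jun 2033 starts on a Wednesday; its first Monday is the 6th, so the 4th Monday is the 27th — Jun 27, 2033.
Jun 27, 2033 is after Jun 24, 2033, so that is the next one.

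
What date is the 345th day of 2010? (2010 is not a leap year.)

December 11, 2010

January has 31 days (345 − 31 = 314 remain).
February has 28 days (314 − 28 = 286 remain).
March has 31 days (286 − 31 = 255 remain).
April has 30 days (255 − 30 = 225 remain).
May has 31 days (225 − 31 = 194 remain).
June has 30 days (194 − 30 = 164 remain).
July has 31 days (164 − 31 = 133 remain).
August has 31 days (133 − 31 = 102 remain).
September has 30 days (102 − 30 = 72 remain).
October has 31 days (72 − 31 = 41 remain).
November has 30 days (41 − 30 = 11 remain).
11 into December → December 11.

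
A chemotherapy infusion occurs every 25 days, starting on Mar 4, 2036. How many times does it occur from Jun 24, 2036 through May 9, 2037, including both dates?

Occurrences land 25·i days after Mar 4, 2036 for i = 0, 1, 2, …
Jun 24, 2036 is 112 days after the start; 112 ÷ 25 = 4 remainder 12; since the remainder is 12, round up to i = 5. First occurrence in the window: #6 on Jul 7, 2036 (5×25 = 125 days in).
May 9, 2037 is 431 days after the start; 431 ÷ 25 = 17 remainder 6. Last occurrence in the window: #18 on May 3, 2037.
Occurrences #6 through #18: 13 in total.

13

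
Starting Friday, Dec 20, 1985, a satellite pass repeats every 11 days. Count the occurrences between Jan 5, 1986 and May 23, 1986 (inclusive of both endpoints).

13

Occurrences land 11·i days after Dec 20, 1985 for i = 0, 1, 2, …
Jan 5, 1986 is 16 days after the start; 16 ÷ 11 = 1 remainder 5; since the remainder is 5, round up to i = 2. First occurrence in the window: #3 on Jan 11, 1986 (2×11 = 22 days in).
May 23, 1986 is 154 days after the start; 154 ÷ 11 = 14 remainder 0. Last occurrence in the window: #15 on May 23, 1986.
Occurrences #3 through #15: 13 in total.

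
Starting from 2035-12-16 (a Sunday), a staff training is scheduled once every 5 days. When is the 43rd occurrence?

2036-07-13

The 43rd occurrence is 42 intervals after the first: 42 × 5 = 210 days after 2035-12-16.
December has 31 days — 15 days to the end of December leaves 195.
January has 31 days (164 left).
February has 29 days (135 left).
March has 31 days (104 left).
April has 30 days (74 left).
May has 31 days (43 left).
June has 30 days (13 left).
13 days into July → 2036-07-13.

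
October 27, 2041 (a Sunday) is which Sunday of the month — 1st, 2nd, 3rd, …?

4th

Day 27 falls in week ⌈27/7⌉ of the month.
Days 1–7 hold the 1st Sunday, 8–14 the 2nd, 15–21 the 3rd, 22–28 the 4th, 29–31 the 5th.
27 is in the range for the 4th.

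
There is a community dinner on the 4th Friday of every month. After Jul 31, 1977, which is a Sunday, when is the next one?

Jul 1977 starts on a Friday; its first Friday is the 1st, so the 4th Friday is the 22nd — Jul 22, 1977.
That is not after Jul 31, 1977, so look at Aug 1977.
Aug 1977 starts on a Monday; its first Friday is the 5th, so the 4th Friday is the 26th — Aug 26, 1977.

Aug 26, 1977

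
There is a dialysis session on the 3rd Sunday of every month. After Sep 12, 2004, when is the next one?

Sep 19, 2004

Sep 2004 starts on a Wednesday; its first Sunday is the 5th, so the 3rd Sunday is the 19th — Sep 19, 2004.
Sep 19, 2004 is after Sep 12, 2004, so that is the next one.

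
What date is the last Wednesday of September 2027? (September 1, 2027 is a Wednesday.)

September 2027 begins on a Wednesday, so the first Wednesday is September 1.
September 2027 has 30 days. Adding weeks: 1, 8, 15, 22, 29 — the last one ≤ 30 is the 29th.

2027-09-29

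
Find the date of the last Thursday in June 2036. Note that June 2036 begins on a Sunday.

26 June 2036

June 2036 begins on a Sunday, so the first Thursday is June 5 (4 days later).
June 2036 has 30 days. Adding weeks: 5, 12, 19, 26 — the last one ≤ 30 is the 26th.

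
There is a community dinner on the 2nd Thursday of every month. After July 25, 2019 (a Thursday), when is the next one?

August 8, 2019

July 2019 starts on a Monday; its first Thursday is the 4th, so the 2nd Thursday is the 11th — July 11, 2019.
That is not after July 25, 2019, so look at August 2019.
August 2019 starts on a Thursday; its first Thursday is the 1st, so the 2nd Thursday is the 8th — August 8, 2019.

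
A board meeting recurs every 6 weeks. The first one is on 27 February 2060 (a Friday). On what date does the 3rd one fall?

The 3rd occurrence is 2 intervals after the first: 2 × 42 = 84 days after 27 February 2060.
February has 29 days — 2 days to the end of February leaves 82.
March has 31 days (51 left).
April has 30 days (21 left).
21 days into May → 21 May 2060.

21 May 2060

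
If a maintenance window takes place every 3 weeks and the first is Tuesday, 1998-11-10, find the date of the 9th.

The 9th occurrence is 8 intervals after the first: 8 × 21 = 168 days after 1998-11-10.
November has 30 days — 20 days to the end of November leaves 148.
December has 31 days (117 left).
January has 31 days (86 left).
February has 28 days (58 left).
March has 31 days (27 left).
27 days into April → 1999-04-27.

1999-04-27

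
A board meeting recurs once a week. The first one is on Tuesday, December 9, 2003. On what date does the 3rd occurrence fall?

The 3rd occurrence is 2 intervals after the first: 2 × 7 = 14 days after December 9, 2003.
14 days later is December 23, 2003.

December 23, 2003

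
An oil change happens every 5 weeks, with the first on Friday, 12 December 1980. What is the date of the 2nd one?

16 January 1981

The 2nd occurrence is 1 interval after the first: 1 × 35 = 35 days after 12 December 1980.
December has 31 days — 19 days to the end of December leaves 16.
16 days into January → 16 January 1981.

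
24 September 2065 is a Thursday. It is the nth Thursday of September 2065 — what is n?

4th

Day 24 falls in week ⌈24/7⌉ of the month.
Days 1–7 hold the 1st Thursday, 8–14 the 2nd, 15–21 the 3rd, 22–28 the 4th, 29–31 the 5th.
24 is in the range for the 4th.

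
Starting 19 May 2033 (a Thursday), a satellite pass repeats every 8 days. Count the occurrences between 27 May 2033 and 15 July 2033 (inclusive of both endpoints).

Occurrences land 8·i days after 19 May 2033 for i = 0, 1, 2, …
27 May 2033 is 8 days after the start; 8 ÷ 8 = 1 remainder 0. First occurrence in the window: #2 on 27 May 2033 (1×8 = 8 days in).
15 July 2033 is 57 days after the start; 57 ÷ 8 = 7 remainder 1. Last occurrence in the window: #8 on 14 July 2033.
Occurrences #2 through #8: 7 in total.

7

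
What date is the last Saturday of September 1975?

1975-09-27

The first Saturday of September 1975 is September 6.
September 1975 has 30 days. Adding weeks: 6, 13, 20, 27 — the last one ≤ 30 is the 27th.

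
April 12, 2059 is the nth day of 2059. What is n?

Days in months before April: 31 + 28 + 31 = 90.
Plus 12 days into April → day 102.

102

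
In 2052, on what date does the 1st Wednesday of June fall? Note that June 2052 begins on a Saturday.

June 5, 2052

June 2052 begins on a Saturday, so the first Wednesday is June 5 (4 days later).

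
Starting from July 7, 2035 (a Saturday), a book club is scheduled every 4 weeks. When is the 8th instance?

January 19, 2036

The 8th occurrence is 7 intervals after the first: 7 × 28 = 196 days after July 7, 2035.
July has 31 days — 24 days to the end of July leaves 172.
August has 31 days (141 left).
September has 30 days (111 left).
October has 31 days (80 left).
November has 30 days (50 left).
December has 31 days (19 left).
19 days into January → January 19, 2036.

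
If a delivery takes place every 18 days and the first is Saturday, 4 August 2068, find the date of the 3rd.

9 September 2068

The 3rd occurrence is 2 intervals after the first: 2 × 18 = 36 days after 4 August 2068.
August has 31 days — 27 days to the end of August leaves 9.
9 days into September → 9 September 2068.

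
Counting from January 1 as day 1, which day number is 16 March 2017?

Days in months before March: 31 + 28 = 59.
Plus 16 days into March → day 75.

75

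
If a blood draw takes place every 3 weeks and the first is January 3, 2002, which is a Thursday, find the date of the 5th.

The 5th occurrence is 4 intervals after the first: 4 × 21 = 84 days after January 3, 2002.
January has 31 days — 28 days to the end of January leaves 56.
February has 28 days (28 left).
28 days into March → March 28, 2002.

March 28, 2002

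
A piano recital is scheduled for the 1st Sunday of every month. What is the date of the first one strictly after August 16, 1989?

September 3, 1989

August 1989 starts on a Tuesday, so its 1st Sunday is August 6, 1989 (5 days in).
That is not after August 16, 1989, so look at September 1989.
September 1989 starts on a Friday, so its 1st Sunday is September 3, 1989 (2 days in).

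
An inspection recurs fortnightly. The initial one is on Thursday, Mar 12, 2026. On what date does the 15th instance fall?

The 15th occurrence is 14 intervals after the first: 14 × 14 = 196 days after Mar 12, 2026.
Mar has 31 days — 19 days to the end of Mar leaves 177.
Apr has 30 days (147 left).
May has 31 days (116 left).
Jun has 30 days (86 left).
Jul has 31 days (55 left).
Aug has 31 days (24 left).
24 days into Sep → Sep 24, 2026.

Sep 24, 2026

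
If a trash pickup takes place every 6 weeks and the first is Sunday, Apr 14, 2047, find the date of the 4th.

The 4th occurrence is 3 intervals after the first: 3 × 42 = 126 days after Apr 14, 2047.
Apr has 30 days — 16 days to the end of Apr leaves 110.
May has 31 days (79 left).
Jun has 30 days (49 left).
Jul has 31 days (18 left).
18 days into Aug → Aug 18, 2047.

Aug 18, 2047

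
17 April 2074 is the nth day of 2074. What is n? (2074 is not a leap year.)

107

Days in months before April: 31 + 28 + 31 = 90.
Plus 17 days into April → day 107.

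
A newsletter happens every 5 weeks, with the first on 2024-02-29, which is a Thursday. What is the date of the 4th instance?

The 4th occurrence is 3 intervals after the first: 3 × 35 = 105 days after 2024-02-29.
February has 29 days — 0 days to the end of February leaves 105.
March has 31 days (74 left).
April has 30 days (44 left).
May has 31 days (13 left).
13 days into June → 2024-06-13.

2024-06-13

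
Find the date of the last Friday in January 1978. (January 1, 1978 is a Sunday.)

27 January 1978

January 1978 begins on a Sunday, so the first Friday is January 6 (5 days later).
January 1978 has 31 days. Adding weeks: 6, 13, 20, 27 — the last one ≤ 31 is the 27th.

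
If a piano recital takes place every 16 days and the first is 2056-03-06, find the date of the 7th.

2056-06-10

The 7th occurrence is 6 intervals after the first: 6 × 16 = 96 days after 2056-03-06.
March has 31 days — 25 days to the end of March leaves 71.
April has 30 days (41 left).
May has 31 days (10 left).
10 days into June → 2056-06-10.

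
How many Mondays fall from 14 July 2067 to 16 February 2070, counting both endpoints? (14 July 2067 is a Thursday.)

135

14 July 2067 is a Thursday; the first Monday on or after it is 18 July 2067 (4 days later).
From 18 July 2067 to 16 February 2070: 166 + 366 + 365 + 47 = 944 days (rest of 2067, 2068, 2069, to 16 February 2070 in 2070).
944 ÷ 7 = 134 full weeks with remainder 6, so 134 more Mondays after the first → 135.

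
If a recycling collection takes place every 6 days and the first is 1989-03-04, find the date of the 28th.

The 28th occurrence is 27 intervals after the first: 27 × 6 = 162 days after 1989-03-04.
March has 31 days — 27 days to the end of March leaves 135.
April has 30 days (105 left).
May has 31 days (74 left).
June has 30 days (44 left).
July has 31 days (13 left).
13 days into August → 1989-08-13.

1989-08-13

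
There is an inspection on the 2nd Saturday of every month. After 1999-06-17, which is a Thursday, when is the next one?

1999-07-10

June 1999 starts on a Tuesday; its first Saturday is the 5th, so the 2nd Saturday is the 12th — 1999-06-12.
That is not after 1999-06-17, so look at July 1999.
July 1999 starts on a Thursday; its first Saturday is the 3rd, so the 2nd Saturday is the 10th — 1999-07-10.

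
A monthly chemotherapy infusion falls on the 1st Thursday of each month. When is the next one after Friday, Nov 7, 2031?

Dec 4, 2031

Nov 2031 starts on a Saturday, so its 1st Thursday is Nov 6, 2031 (5 days in).
That is not after Nov 7, 2031, so look at Dec 2031.
Dec 2031 starts on a Monday, so its 1st Thursday is Dec 4, 2031 (3 days in).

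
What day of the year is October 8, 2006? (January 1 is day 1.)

Days in months before October: 31 + 28 + 31 + 30 + 31 + 30 + 31 + 31 + 30 = 273.
Plus 8 days into October → day 281.

281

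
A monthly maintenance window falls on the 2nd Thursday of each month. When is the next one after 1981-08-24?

August 1981 starts on a Saturday; its first Thursday is the 6th, so the 2nd Thursday is the 13th — 1981-08-13.
That is not after 1981-08-24, so look at September 1981.
September 1981 starts on a Tuesday; its first Thursday is the 3rd, so the 2nd Thursday is the 10th — 1981-09-10.

1981-09-10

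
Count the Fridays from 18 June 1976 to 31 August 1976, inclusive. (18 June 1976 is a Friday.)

18 June 1976 is a Friday; the first Friday on or after it is 18 June 1976.
From 18 June 1976 to 31 August 1976: 12 + 31 + 31 = 74 days (rest of June, July, August).
74 ÷ 7 = 10 full weeks with remainder 4, so 10 more Fridays after the first → 11.

11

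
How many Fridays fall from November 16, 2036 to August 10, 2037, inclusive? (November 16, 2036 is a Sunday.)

November 16, 2036 is a Sunday; the first Friday on or after it is November 21, 2036 (5 days later).
From November 21, 2036 to August 10, 2037: 9 + 31 + 31 + 28 + 31 + 30 + 31 + 30 + 31 + 10 = 262 days (rest of November, December, January, February, March, April, May, June, July, August).
262 ÷ 7 = 37 full weeks with remainder 3, so 37 more Fridays after the first → 38.

38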